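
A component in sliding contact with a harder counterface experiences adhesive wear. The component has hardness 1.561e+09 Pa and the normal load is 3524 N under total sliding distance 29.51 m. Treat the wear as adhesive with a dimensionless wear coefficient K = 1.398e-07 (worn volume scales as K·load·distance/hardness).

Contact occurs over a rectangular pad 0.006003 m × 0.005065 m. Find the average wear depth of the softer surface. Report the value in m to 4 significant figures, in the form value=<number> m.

Intermediates appear rounded. Each operation carries exact precision — one last rounding: four significant figures.
Contact area A = 0.006003 m × 0.005065 m = 3.041e-05 m².
Working in SI base units: W = 3524 N, H = 1.561e+09 Pa, K = 1.398e-07.
Archard relation: V = K·W·L/H = 1.398e-07 · 3524 · 29.51 / 1.561e+09 = 9.313e-12 m³.
Depth of wear h = V/A = 9.313e-12 / 3.041e-05 = 3.063e-07 m.

value=3.063e-07 m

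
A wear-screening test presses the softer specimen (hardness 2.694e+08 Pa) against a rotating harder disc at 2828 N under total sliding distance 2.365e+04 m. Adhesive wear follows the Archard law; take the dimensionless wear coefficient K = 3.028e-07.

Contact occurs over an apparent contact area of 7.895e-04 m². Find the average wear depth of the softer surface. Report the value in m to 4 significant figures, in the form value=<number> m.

Shown intermediates are rounded, and every step keeps exact precision, and one last rounding: four significant figures.
In SI base units: W = 2828 N, H = 2.694e+08 Pa, K = 3.028e-07.
Wear volume V = K·W·L/H = 3.028e-07 · 2828 · 2.365e+04 / 2.694e+08 = 7.517e-08 m³.
Wear depth h = V/A = 7.517e-08 / 7.895e-04 = 9.522e-05 m.

value=9.522e-05 m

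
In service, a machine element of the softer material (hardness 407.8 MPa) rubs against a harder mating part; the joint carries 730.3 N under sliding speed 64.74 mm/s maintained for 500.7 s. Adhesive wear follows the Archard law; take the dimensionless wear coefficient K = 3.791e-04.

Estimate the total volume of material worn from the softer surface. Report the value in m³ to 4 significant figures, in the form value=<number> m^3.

value=2.201e-08 m^3

The intermediates are displayed rounded. All working math holds full float precision; rounded just once, at four significant digits.
Sliding speed v = 64.74 mm/s = 0.06474 m/s. Path length L = v·t = 0.06474 m/s × 500.7 s = 32.42 m.
Hardness H = 407.8 MPa = 4.078e+08 Pa.
Collected in SI base units: W = 730.3 N, H = 4.078e+08 Pa, K = 3.791e-04.
Archard volume V = K·W·L/H = 3.791e-04 · 730.3 · 32.42 / 4.078e+08 = 2.201e-08 m³.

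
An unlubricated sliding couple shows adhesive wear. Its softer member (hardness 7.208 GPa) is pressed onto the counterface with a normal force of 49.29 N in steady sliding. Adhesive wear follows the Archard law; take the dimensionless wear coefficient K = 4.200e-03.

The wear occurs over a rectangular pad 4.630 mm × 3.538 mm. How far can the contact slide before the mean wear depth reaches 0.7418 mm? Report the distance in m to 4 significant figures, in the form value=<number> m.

Intermediates are shown rounded — all arithmetic holds exact precision. Rounded just once to 4 significant digits.
Convert: Hardness H = 7.208 GPa = 7.208e+09 Pa.
Convert: Pad sides 4.630 mm × 3.538 mm = 0.004630 m × 0.003538 m. Contact area A = 0.004630 m × 0.003538 m = 1.638e-05 m².
Convert: Depth limit h_lim = 0.7418 mm = 7.418e-04 m.
In SI base units: W = 49.29 N, H = 7.208e+09 Pa, K = 4.200e-03.
Allowed volume V_lim = h_lim·A = 7.418e-04 · 1.638e-05 = 1.215e-08 m³.
Thus life L = V_lim·H/(K·W) = 1.215e-08 · 7.208e+09 / (4.200e-03 · 49.29) = 423.1 m.

value=423.1 m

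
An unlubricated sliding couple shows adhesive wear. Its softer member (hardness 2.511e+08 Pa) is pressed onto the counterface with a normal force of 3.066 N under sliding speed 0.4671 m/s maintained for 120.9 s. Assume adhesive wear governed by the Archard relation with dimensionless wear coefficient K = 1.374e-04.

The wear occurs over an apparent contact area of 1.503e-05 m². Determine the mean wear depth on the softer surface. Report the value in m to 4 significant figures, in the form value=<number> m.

value=6.304e-06 m

Each operation maintains full precision, and intermediates are displayed rounded — one last rounding to 4 significant figures.
Sliding distance L = v·t = 0.4671 m/s × 120.9 s = 56.47 m.
As SI base values: W = 3.066 N, H = 2.511e+08 Pa, K = 1.374e-04.
Archard relation: V = K·W·L/H = 1.374e-04 · 3.066 · 56.47 / 2.511e+08 = 9.474e-11 m³.
Depth h = V/A = 9.474e-11 / 1.503e-05 = 6.304e-06 m.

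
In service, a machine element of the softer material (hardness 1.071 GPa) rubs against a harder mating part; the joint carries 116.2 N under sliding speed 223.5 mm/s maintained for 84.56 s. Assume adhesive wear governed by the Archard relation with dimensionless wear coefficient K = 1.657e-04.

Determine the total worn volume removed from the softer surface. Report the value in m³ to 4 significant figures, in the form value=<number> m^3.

value=3.398e-10 m^3

Every step maintains exact precision, and intermediate values appear rounded, and a lone final rounding to 4 significant figures.
Convert: Sliding speed v = 223.5 mm/s = 0.2235 m/s. Total distance L = v·t = 0.2235 m/s × 84.56 s = 18.90 m.
Convert: Hardness H = 1.071 GPa = 1.071e+09 Pa.
Working in SI base units: W = 116.2 N, H = 1.071e+09 Pa, K = 1.657e-04.
Worn volume V = K·W·L/H = 1.657e-04 · 116.2 · 18.90 / 1.071e+09 = 3.398e-10 m³.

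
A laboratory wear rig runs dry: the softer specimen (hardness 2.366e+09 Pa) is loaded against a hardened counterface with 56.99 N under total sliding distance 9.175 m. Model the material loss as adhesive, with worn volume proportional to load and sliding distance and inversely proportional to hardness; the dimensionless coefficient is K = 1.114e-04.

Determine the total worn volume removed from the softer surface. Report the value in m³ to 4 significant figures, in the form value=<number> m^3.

value=2.462e-11 m^3

Intermediate values are displayed rounded — all arithmetic keeps full precision; one last rounding to 4 significant figures.
In SI base units: W = 56.99 N, H = 2.366e+09 Pa, K = 1.114e-04.
Archard relation: V = K·W·L/H = 1.114e-04 · 56.99 · 9.175 / 2.366e+09 = 2.462e-11 m³.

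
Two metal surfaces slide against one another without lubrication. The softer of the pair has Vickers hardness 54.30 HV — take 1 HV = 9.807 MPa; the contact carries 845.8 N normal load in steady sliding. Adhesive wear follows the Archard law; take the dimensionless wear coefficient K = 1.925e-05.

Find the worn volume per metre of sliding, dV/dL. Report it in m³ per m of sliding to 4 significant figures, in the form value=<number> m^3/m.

The intermediates are displayed rounded, and all working math keeps full float precision; rounded once at the end, at four significant digits.
Hardness H = 54.30 HV × 9.807 MPa/HV = 532.5 MPa = 5.325e+08 Pa.
Collected in SI base units: W = 845.8 N, H = 5.325e+08 Pa, K = 1.925e-05.
Wear rate dV/dL = K·W/H — distance-free: 1.925e-05 · 845.8 / 5.325e+08 = 3.057e-11 m³/m.

value=3.057e-11 m^3/m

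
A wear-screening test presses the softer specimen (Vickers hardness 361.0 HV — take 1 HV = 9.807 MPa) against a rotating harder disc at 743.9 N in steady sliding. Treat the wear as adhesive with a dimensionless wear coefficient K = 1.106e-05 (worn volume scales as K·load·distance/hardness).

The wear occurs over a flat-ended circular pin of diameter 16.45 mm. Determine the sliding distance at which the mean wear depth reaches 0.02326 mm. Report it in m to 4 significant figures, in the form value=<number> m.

Every step runs at full precision, and intermediates appear rounded; rounded just once to 4 significant figures.
Hardness H = 361.0 HV × 9.807 MPa/HV = 3540 MPa = 3.540e+09 Pa.
Pin diameter d = 16.45 mm = 0.01645 m. Contact area A = π·d²/4 = π·(0.01645 m)²/4 = 2.125e-04 m².
Depth limit h_lim = 0.02326 mm = 2.326e-05 m.
Expressed in SI base units: W = 743.9 N, H = 3.540e+09 Pa, K = 1.106e-05.
Permissible volume V_lim = h_lim·A = 2.326e-05 · 2.125e-04 = 4.943e-09 m³.
So the life L = V_lim·H/(K·W) = 4.943e-09 · 3.540e+09 / (1.106e-05 · 743.9) = 2127 m.

value=2127 m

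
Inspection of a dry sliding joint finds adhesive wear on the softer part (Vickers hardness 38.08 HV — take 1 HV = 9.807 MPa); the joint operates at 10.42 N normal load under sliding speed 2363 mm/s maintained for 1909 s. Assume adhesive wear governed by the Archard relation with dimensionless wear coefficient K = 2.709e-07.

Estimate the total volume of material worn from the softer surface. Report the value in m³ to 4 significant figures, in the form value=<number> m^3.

value=3.410e-11 m^3

All arithmetic runs at exact precision, and intermediate values are printed rounded, and one last rounding: 4 significant digits.
Sliding speed v = 2363 mm/s = 2.363 m/s. Distance L = v·t = 2.363 m/s × 1909 s = 4511 m.
Hardness H = 38.08 HV × 9.807 MPa/HV = 373.5 MPa = 3.735e+08 Pa.
Collected in SI base units: W = 10.42 N, H = 3.735e+08 Pa, K = 2.709e-07.
Archard volume V = K·W·L/H = 2.709e-07 · 10.42 · 4511 / 3.735e+08 = 3.410e-11 m³.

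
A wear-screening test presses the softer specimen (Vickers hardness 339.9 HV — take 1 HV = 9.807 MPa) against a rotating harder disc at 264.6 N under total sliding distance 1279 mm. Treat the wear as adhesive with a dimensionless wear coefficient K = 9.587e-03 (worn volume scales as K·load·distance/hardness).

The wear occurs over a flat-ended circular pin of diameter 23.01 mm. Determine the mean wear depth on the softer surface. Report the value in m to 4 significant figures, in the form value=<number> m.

Intermediates appear rounded — the computation maintains full precision; one final rounding, at four significant digits.
Convert: Total distance L = 1279 mm = 1.279 m.
Convert: Hardness H = 339.9 HV × 9.807 MPa/HV = 3333 MPa = 3.333e+09 Pa.
Convert: Pin diameter d = 23.01 mm = 0.02301 m. Contact area A = π·d²/4 = π·(0.02301 m)²/4 = 4.158e-04 m².
Collected in SI base units: W = 264.6 N, H = 3.333e+09 Pa, K = 9.587e-03.
Apply Archard: V = K·W·L/H = 9.587e-03 · 264.6 · 1.279 / 3.333e+09 = 9.733e-10 m³.
Depth h = V/A = 9.733e-10 / 4.158e-04 = 2.341e-06 m.

value=2.341e-06 m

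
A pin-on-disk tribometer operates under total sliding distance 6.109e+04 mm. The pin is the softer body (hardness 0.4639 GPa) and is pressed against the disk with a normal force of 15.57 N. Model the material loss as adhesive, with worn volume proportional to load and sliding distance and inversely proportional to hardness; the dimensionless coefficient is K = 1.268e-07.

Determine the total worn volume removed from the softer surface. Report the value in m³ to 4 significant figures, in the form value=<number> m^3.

Intermediates appear rounded. All arithmetic keeps full float precision; one last rounding to 4 significant digits.
Sliding distance L = 6.109e+04 mm = 61.09 m.
Hardness H = 0.4639 GPa = 4.639e+08 Pa.
SI base units throughout: W = 15.57 N, H = 4.639e+08 Pa, K = 1.268e-07.
Apply Archard: V = K·W·L/H = 1.268e-07 · 15.57 · 61.09 / 4.639e+08 = 2.600e-13 m³.

value=2.600e-13 m^3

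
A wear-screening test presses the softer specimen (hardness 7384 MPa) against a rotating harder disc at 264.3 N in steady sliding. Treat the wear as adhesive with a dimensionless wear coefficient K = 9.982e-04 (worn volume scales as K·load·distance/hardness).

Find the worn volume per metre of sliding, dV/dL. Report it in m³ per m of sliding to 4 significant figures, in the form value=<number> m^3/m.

value=3.573e-11 m^3/m

Intermediates appear rounded; the computation runs at full precision — one last rounding: 4 significant figures.
Convert: Hardness H = 7384 MPa = 7.384e+09 Pa.
SI base units throughout: W = 264.3 N, H = 7.384e+09 Pa, K = 9.982e-04.
Wear rate dV/dL = K·W/H — distance-free: 9.982e-04 · 264.3 / 7.384e+09 = 3.573e-11 m³/m.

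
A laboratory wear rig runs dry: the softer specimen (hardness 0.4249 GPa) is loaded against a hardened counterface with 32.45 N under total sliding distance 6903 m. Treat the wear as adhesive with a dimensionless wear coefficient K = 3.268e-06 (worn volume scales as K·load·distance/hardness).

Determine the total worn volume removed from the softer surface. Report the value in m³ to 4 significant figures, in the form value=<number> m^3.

value=1.723e-09 m^3

Displayed values are rounded, and the algebra carries exact precision; rounded once at the end, at four significant figures.
Convert: Hardness H = 0.4249 GPa = 4.249e+08 Pa.
Expressed in SI base units: W = 32.45 N, H = 4.249e+08 Pa, K = 3.268e-06.
By Archard's law, V = K·W·L/H = 3.268e-06 · 32.45 · 6903 / 4.249e+08 = 1.723e-09 m³.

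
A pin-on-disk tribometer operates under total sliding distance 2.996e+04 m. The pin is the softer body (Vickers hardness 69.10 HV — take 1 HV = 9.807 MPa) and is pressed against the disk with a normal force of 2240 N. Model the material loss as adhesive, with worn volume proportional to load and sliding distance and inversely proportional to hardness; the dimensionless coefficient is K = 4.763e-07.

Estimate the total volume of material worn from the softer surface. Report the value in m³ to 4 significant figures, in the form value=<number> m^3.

value=4.717e-08 m^3

All working math runs at exact precision, and the intermediates are shown rounded. Rounded once at the end to four significant figures.
Convert: Hardness H = 69.10 HV × 9.807 MPa/HV = 677.7 MPa = 6.777e+08 Pa.
SI base units throughout: W = 2240 N, H = 6.777e+08 Pa, K = 4.763e-07.
Worn volume V = K·W·L/H = 4.763e-07 · 2240 · 2.996e+04 / 6.777e+08 = 4.717e-08 m³.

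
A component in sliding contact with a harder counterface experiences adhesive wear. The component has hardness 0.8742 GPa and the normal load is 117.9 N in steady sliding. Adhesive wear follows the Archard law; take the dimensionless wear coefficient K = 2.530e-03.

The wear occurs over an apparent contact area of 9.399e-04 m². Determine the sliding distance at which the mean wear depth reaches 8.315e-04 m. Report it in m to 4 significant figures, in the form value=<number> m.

value=2290 m

The intermediates appear rounded; the computation holds full float precision — one last rounding: 4 significant digits.
Convert: Hardness H = 0.8742 GPa = 8.742e+08 Pa.
In SI base units: W = 117.9 N, H = 8.742e+08 Pa, K = 2.530e-03.
Wearable volume V_lim = h_lim·A = 8.315e-04 · 9.399e-04 = 7.815e-07 m³.
Life L = V_lim·H/(K·W) = 7.815e-07 · 8.742e+08 / (2.530e-03 · 117.9) = 2290 m.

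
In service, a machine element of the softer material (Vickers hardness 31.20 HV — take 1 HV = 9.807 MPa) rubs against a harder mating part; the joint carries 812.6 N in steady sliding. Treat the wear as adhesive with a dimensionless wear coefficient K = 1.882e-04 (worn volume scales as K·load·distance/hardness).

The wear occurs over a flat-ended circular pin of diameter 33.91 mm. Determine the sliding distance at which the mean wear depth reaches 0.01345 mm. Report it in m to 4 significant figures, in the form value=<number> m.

Every step runs at exact precision. The intermediates are printed rounded. Rounded once at the end: four significant figures.
Hardness H = 31.20 HV × 9.807 MPa/HV = 306.0 MPa = 3.060e+08 Pa.
Pin diameter d = 33.91 mm = 0.03391 m. Contact area A = π·d²/4 = π·(0.03391 m)²/4 = 9.031e-04 m².
Depth limit h_lim = 0.01345 mm = 1.345e-05 m.
In SI base units: W = 812.6 N, H = 3.060e+08 Pa, K = 1.882e-04.
Allowed volume V_lim = h_lim·A = 1.345e-05 · 9.031e-04 = 1.215e-08 m³.
So the life L = V_lim·H/(K·W) = 1.215e-08 · 3.060e+08 / (1.882e-04 · 812.6) = 24.30 m.

value=24.30 m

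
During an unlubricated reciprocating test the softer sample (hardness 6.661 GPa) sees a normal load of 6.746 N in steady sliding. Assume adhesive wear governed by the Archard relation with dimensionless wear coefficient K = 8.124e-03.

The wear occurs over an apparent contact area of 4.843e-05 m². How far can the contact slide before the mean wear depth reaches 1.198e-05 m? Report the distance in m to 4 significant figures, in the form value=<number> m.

Every step holds full float precision — printed values are rounded, and a single final rounding, at 4 significant digits.
Convert: Hardness H = 6.661 GPa = 6.661e+09 Pa.
Working in SI base units: W = 6.746 N, H = 6.661e+09 Pa, K = 8.124e-03.
Limit volume V_lim = h_lim·A = 1.198e-05 · 4.843e-05 = 5.802e-10 m³.
Inverting, life L = V_lim·H/(K·W) = 5.802e-10 · 6.661e+09 / (8.124e-03 · 6.746) = 70.52 m.

value=70.52 m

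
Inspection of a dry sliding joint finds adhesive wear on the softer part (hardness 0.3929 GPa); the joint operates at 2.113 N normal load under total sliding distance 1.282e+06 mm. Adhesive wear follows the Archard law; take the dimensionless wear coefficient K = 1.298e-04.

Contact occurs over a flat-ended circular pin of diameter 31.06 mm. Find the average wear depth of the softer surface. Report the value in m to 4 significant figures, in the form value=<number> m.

Intermediates appear rounded — the algebra carries full float precision. Rounded just once: four significant digits.
Sliding distance L = 1.282e+06 mm = 1282 m.
Hardness H = 0.3929 GPa = 3.929e+08 Pa.
Pin diameter d = 31.06 mm = 0.03106 m. Contact area A = π·d²/4 = π·(0.03106 m)²/4 = 7.577e-04 m².
As SI base values: W = 2.113 N, H = 3.929e+08 Pa, K = 1.298e-04.
Apply Archard: V = K·W·L/H = 1.298e-04 · 2.113 · 1282 / 3.929e+08 = 8.949e-10 m³.
Average depth h = V/A = 8.949e-10 / 7.577e-04 = 1.181e-06 m.

value=1.181e-06 m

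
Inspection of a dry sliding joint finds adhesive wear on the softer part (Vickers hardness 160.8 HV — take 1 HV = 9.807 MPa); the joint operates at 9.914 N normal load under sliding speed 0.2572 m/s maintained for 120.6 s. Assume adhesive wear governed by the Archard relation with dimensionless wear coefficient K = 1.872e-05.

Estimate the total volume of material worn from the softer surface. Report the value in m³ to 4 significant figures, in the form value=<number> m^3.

Intermediate values are printed rounded — all arithmetic holds exact precision; a lone final rounding, at 4 significant figures.
The distance L = v·t = 0.2572 m/s × 120.6 s = 31.02 m.
Hardness H = 160.8 HV × 9.807 MPa/HV = 1577 MPa = 1.577e+09 Pa.
Collected in SI base units: W = 9.914 N, H = 1.577e+09 Pa, K = 1.872e-05.
Worn volume V = K·W·L/H = 1.872e-05 · 9.914 · 31.02 / 1.577e+09 = 3.650e-12 m³.

value=3.650e-12 m^3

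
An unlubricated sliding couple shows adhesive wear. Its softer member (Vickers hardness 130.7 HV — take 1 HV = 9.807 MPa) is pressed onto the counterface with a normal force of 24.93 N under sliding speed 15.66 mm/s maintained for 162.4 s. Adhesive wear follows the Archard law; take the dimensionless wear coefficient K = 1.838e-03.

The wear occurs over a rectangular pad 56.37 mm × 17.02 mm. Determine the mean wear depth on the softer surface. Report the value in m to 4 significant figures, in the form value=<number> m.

Shown intermediates are rounded; every step maintains exact precision. Rounded once at the end, at 4 significant figures.
Convert: Sliding speed v = 15.66 mm/s = 0.01566 m/s. Distance L = v·t = 0.01566 m/s × 162.4 s = 2.543 m.
Convert: Hardness H = 130.7 HV × 9.807 MPa/HV = 1282 MPa = 1.282e+09 Pa.
Convert: Pad sides 56.37 mm × 17.02 mm = 0.05637 m × 0.01702 m. Contact area A = 0.05637 m × 0.01702 m = 9.594e-04 m².
In SI base units: W = 24.93 N, H = 1.282e+09 Pa, K = 1.838e-03.
Worn volume V = K·W·L/H = 1.838e-03 · 24.93 · 2.543 / 1.282e+09 = 9.091e-11 m³.
Mean depth h = V/A = 9.091e-11 / 9.594e-04 = 9.476e-08 m.

value=9.476e-08 m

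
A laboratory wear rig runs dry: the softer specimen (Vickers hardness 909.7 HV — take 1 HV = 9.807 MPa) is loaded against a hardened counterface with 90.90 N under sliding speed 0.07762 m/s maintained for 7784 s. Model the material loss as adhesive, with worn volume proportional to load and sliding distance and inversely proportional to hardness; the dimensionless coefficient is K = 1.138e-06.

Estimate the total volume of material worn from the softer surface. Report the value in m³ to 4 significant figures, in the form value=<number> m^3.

The algebra runs at full float precision, and intermediate values are printed rounded, and rounded once at the end, at four significant digits.
Convert: Total distance L = v·t = 0.07762 m/s × 7784 s = 604.2 m.
Convert: Hardness H = 909.7 HV × 9.807 MPa/HV = 8921 MPa = 8.921e+09 Pa.
Collected in SI base units: W = 90.90 N, H = 8.921e+09 Pa, K = 1.138e-06.
Archard volume V = K·W·L/H = 1.138e-06 · 90.90 · 604.2 / 8.921e+09 = 7.006e-12 m³.

value=7.006e-12 m^3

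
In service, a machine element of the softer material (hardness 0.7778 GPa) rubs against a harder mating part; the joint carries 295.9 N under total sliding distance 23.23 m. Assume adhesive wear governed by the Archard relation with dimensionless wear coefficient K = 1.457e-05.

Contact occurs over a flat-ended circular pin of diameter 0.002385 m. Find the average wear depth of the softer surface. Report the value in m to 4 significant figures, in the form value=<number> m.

value=2.882e-05 m

The intermediates appear rounded, and all arithmetic keeps exact precision. Rounded once at the end to 4 significant figures.
Convert: Hardness H = 0.7778 GPa = 7.778e+08 Pa.
Convert: Contact area A = π·d²/4 = π·(0.002385 m)²/4 = 4.468e-06 m².
Restated in SI base units: W = 295.9 N, H = 7.778e+08 Pa, K = 1.457e-05.
Apply Archard: V = K·W·L/H = 1.457e-05 · 295.9 · 23.23 / 7.778e+08 = 1.288e-10 m³.
Wear depth h = V/A = 1.288e-10 / 4.468e-06 = 2.882e-05 m.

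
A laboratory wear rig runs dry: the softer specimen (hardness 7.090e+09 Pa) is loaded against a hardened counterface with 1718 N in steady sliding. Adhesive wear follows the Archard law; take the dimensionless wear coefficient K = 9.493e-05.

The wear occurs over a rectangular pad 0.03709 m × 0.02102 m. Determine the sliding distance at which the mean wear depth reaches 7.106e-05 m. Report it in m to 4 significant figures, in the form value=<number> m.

The intermediates are printed rounded — all working math runs at full precision, and a single final rounding: four significant digits.
Contact area A = 0.03709 m × 0.02102 m = 7.796e-04 m².
Expressed in SI base units: W = 1718 N, H = 7.090e+09 Pa, K = 9.493e-05.
At the depth limit, V_lim = h_lim·A = 7.106e-05 · 7.796e-04 = 5.540e-08 m³.
So the life L = V_lim·H/(K·W) = 5.540e-08 · 7.090e+09 / (9.493e-05 · 1718) = 2408 m.

value=2408 m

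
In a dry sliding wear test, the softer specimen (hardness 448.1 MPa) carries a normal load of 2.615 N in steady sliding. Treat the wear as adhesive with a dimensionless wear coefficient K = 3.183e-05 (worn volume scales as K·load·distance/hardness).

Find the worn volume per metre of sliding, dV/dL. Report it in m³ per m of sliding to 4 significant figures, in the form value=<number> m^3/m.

value=1.858e-13 m^3/m

Printed values are rounded. The computation carries exact precision, and one last rounding to 4 significant figures.
Hardness H = 448.1 MPa = 4.481e+08 Pa.
In SI base units, W = 2.615 N, H = 4.481e+08 Pa, K = 3.183e-05.
Volumetric rate dV/dL = K·W/H (independent of L): 3.183e-05 · 2.615 / 4.481e+08 = 1.858e-13 m³/m.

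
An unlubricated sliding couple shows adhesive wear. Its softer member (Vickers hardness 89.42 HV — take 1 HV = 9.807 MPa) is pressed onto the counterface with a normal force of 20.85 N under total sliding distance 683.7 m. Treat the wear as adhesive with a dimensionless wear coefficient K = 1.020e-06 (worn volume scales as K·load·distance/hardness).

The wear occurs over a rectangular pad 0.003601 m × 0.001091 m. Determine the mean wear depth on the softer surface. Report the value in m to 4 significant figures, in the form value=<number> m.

The computation carries exact precision. Printed values are rounded, and a lone final rounding: four significant figures.
Convert: Hardness H = 89.42 HV × 9.807 MPa/HV = 876.9 MPa = 8.769e+08 Pa.
Convert: Contact area A = 0.003601 m × 0.001091 m = 3.929e-06 m².
SI base units throughout: W = 20.85 N, H = 8.769e+08 Pa, K = 1.020e-06.
Archard volume V = K·W·L/H = 1.020e-06 · 20.85 · 683.7 / 8.769e+08 = 1.658e-11 m³.
Wear depth h = V/A = 1.658e-11 / 3.929e-06 = 4.220e-06 m.

value=4.220e-06 m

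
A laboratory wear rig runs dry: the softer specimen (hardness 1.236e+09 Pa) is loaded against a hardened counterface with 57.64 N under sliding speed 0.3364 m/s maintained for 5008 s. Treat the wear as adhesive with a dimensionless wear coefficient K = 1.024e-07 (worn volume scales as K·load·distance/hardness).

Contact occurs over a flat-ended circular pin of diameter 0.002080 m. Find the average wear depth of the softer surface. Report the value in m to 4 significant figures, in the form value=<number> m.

The computation maintains full float precision. Shown intermediates are rounded; rounded once at the end, at 4 significant digits.
Distance L = v·t = 0.3364 m/s × 5008 s = 1685 m.
Contact area A = π·d²/4 = π·(0.002080 m)²/4 = 3.398e-06 m².
Collected in SI base units: W = 57.64 N, H = 1.236e+09 Pa, K = 1.024e-07.
Archard volume V = K·W·L/H = 1.024e-07 · 57.64 · 1685 / 1.236e+09 = 8.045e-12 m³.
Mean wear depth h = V/A = 8.045e-12 / 3.398e-06 = 2.368e-06 m.

value=2.368e-06 m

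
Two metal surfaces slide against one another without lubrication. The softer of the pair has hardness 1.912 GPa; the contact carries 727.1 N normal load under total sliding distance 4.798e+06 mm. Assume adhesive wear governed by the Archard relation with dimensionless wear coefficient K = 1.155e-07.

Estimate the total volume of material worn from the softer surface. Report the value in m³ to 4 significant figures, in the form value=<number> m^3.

value=2.107e-10 m^3

The algebra maintains full precision; shown intermediates are rounded, and rounded just once, at four significant digits.
Total distance L = 4.798e+06 mm = 4798 m.
Hardness H = 1.912 GPa = 1.912e+09 Pa.
Expressed in SI base units: W = 727.1 N, H = 1.912e+09 Pa, K = 1.155e-07.
Apply Archard: V = K·W·L/H = 1.155e-07 · 727.1 · 4798 / 1.912e+09 = 2.107e-10 m³.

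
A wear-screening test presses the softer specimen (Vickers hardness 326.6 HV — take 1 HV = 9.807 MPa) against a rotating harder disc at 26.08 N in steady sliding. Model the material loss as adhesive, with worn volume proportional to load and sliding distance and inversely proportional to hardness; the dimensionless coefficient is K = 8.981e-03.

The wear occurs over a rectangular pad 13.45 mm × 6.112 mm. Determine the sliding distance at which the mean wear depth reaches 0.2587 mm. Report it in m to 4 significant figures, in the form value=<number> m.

value=290.8 m

Each operation carries exact precision — shown intermediates are rounded; rounded once at the end: 4 significant figures.
Hardness H = 326.6 HV × 9.807 MPa/HV = 3203 MPa = 3.203e+09 Pa.
Pad sides 13.45 mm × 6.112 mm = 0.01345 m × 0.006112 m. Contact area A = 0.01345 m × 0.006112 m = 8.221e-05 m².
Depth limit h_lim = 0.2587 mm = 2.587e-04 m.
Expressed in SI base units: W = 26.08 N, H = 3.203e+09 Pa, K = 8.981e-03.
Wearable volume V_lim = h_lim·A = 2.587e-04 · 8.221e-05 = 2.127e-08 m³.
Thus life L = V_lim·H/(K·W) = 2.127e-08 · 3.203e+09 / (8.981e-03 · 26.08) = 290.8 m.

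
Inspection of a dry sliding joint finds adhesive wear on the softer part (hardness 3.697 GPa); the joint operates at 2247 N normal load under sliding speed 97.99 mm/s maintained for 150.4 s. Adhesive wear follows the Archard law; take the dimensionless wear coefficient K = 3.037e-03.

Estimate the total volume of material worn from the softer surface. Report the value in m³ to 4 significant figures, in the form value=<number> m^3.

value=2.720e-08 m^3

The algebra holds exact precision — intermediate values are printed rounded, and one last rounding, at 4 significant figures.
Convert: Sliding speed v = 97.99 mm/s = 0.09799 m/s. Distance covered L = v·t = 0.09799 m/s × 150.4 s = 14.74 m.
Convert: Hardness H = 3.697 GPa = 3.697e+09 Pa.
As SI base values: W = 2247 N, H = 3.697e+09 Pa, K = 3.037e-03.
By Archard's law, V = K·W·L/H = 3.037e-03 · 2247 · 14.74 / 3.697e+09 = 2.720e-08 m³.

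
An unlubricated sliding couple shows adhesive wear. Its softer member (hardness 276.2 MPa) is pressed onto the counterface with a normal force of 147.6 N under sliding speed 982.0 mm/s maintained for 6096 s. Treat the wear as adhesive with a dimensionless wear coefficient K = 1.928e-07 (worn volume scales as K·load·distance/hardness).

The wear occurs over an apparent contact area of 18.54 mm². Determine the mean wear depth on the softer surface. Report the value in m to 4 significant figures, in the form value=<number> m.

The intermediates are shown rounded. The computation maintains full precision, and one last rounding: four significant figures.
Sliding speed v = 982.0 mm/s = 0.9820 m/s. Total distance L = v·t = 0.9820 m/s × 6096 s = 5986 m.
Hardness H = 276.2 MPa = 2.762e+08 Pa.
Contact area A = 18.54 mm² = 1.854e-05 m².
SI base units throughout: W = 147.6 N, H = 2.762e+08 Pa, K = 1.928e-07.
Archard relation: V = K·W·L/H = 1.928e-07 · 147.6 · 5986 / 2.762e+08 = 6.168e-10 m³.
Average depth h = V/A = 6.168e-10 / 1.854e-05 = 3.327e-05 m.

value=3.327e-05 m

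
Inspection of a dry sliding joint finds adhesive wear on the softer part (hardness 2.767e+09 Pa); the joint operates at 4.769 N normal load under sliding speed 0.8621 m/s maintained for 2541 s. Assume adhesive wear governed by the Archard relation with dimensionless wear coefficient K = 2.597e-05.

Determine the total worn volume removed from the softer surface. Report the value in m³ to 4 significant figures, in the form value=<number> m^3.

value=9.805e-11 m^3

Each operation carries full float precision, and printed values are rounded. Rounded just once: 4 significant figures.
Path length L = v·t = 0.8621 m/s × 2541 s = 2191 m.
SI base units throughout: W = 4.769 N, H = 2.767e+09 Pa, K = 2.597e-05.
Worn volume V = K·W·L/H = 2.597e-05 · 4.769 · 2191 / 2.767e+09 = 9.805e-11 m³.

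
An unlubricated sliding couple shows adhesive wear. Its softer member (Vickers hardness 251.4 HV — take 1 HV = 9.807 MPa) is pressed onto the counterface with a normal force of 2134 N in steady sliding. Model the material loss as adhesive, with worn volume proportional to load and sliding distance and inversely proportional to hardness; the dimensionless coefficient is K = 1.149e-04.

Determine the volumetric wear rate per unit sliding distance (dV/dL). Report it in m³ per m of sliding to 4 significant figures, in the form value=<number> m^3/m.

Intermediate values are printed rounded. The computation maintains full precision, and a lone final rounding, at four significant digits.
Hardness H = 251.4 HV × 9.807 MPa/HV = 2465 MPa = 2.465e+09 Pa.
In SI base units: W = 2134 N, H = 2.465e+09 Pa, K = 1.149e-04.
Volumetric rate dV/dL = K·W/H: 1.149e-04 · 2134 / 2.465e+09 = 9.945e-11 m³/m.

value=9.945e-11 m^3/m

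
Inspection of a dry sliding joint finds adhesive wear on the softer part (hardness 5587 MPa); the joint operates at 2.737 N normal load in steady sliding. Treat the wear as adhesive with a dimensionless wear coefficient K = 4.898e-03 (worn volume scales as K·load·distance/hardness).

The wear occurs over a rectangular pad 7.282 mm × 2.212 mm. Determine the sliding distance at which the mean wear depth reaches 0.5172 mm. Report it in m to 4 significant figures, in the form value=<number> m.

value=3472 m

The intermediates appear rounded. All working math runs at full precision. Rounded once at the end to four significant figures.
Hardness H = 5587 MPa = 5.587e+09 Pa.
Pad sides 7.282 mm × 2.212 mm = 0.007282 m × 0.002212 m. Contact area A = 0.007282 m × 0.002212 m = 1.611e-05 m².
Depth limit h_lim = 0.5172 mm = 5.172e-04 m.
SI base units throughout: W = 2.737 N, H = 5.587e+09 Pa, K = 4.898e-03.
At the depth limit, V_lim = h_lim·A = 5.172e-04 · 1.611e-05 = 8.331e-09 m³.
Sliding life L = V_lim·H/(K·W) = 8.331e-09 · 5.587e+09 / (4.898e-03 · 2.737) = 3472 m.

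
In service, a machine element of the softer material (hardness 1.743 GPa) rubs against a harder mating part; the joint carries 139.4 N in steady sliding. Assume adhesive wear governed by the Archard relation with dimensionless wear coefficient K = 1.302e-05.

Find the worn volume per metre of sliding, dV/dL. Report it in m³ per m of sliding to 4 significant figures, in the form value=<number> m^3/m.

Displayed values are rounded — each operation keeps exact precision; one last rounding to four significant digits.
Convert: Hardness H = 1.743 GPa = 1.743e+09 Pa.
In SI base units: W = 139.4 N, H = 1.743e+09 Pa, K = 1.302e-05.
Rate of wear dV/dL = K·W/H: 1.302e-05 · 139.4 / 1.743e+09 = 1.041e-12 m³/m.

value=1.041e-12 m^3/m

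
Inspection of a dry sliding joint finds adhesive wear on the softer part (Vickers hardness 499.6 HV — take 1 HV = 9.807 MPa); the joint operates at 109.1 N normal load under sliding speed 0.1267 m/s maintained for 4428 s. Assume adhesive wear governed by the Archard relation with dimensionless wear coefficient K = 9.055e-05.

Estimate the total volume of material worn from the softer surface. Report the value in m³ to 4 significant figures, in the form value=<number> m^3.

value=1.131e-09 m^3

Intermediates are printed rounded, and the computation maintains exact precision. Rounded just once to four significant figures.
Convert: The distance L = v·t = 0.1267 m/s × 4428 s = 561.0 m.
Convert: Hardness H = 499.6 HV × 9.807 MPa/HV = 4900 MPa = 4.900e+09 Pa.
Expressed in SI base units: W = 109.1 N, H = 4.900e+09 Pa, K = 9.055e-05.
The Archard volume V = K·W·L/H = 9.055e-05 · 109.1 · 561.0 / 4.900e+09 = 1.131e-09 m³.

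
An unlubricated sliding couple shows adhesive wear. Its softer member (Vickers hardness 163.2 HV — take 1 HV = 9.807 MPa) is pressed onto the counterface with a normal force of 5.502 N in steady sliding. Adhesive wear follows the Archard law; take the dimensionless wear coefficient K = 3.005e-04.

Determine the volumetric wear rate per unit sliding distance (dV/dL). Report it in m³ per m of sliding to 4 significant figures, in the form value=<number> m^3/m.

value=1.033e-12 m^3/m

Intermediate values are printed rounded, and each operation carries exact precision. Rounded just once to 4 significant digits.
Convert: Hardness H = 163.2 HV × 9.807 MPa/HV = 1601 MPa = 1.601e+09 Pa.
Collected in SI base units: W = 5.502 N, H = 1.601e+09 Pa, K = 3.005e-04.
The wear rate dV/dL = K·W/H, per unit distance: 3.005e-04 · 5.502 / 1.601e+09 = 1.033e-12 m³/m.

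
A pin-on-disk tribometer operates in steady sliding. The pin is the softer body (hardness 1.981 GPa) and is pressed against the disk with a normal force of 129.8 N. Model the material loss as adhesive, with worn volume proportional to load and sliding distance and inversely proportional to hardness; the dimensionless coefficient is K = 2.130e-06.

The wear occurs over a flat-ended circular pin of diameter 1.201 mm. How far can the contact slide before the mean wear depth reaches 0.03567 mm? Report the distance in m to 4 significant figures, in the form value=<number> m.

Intermediate values appear rounded. Every step keeps full precision, and rounded just once to four significant figures.
Hardness H = 1.981 GPa = 1.981e+09 Pa.
Pin diameter d = 1.201 mm = 0.001201 m. Contact area A = π·d²/4 = π·(0.001201 m)²/4 = 1.133e-06 m².
Depth limit h_lim = 0.03567 mm = 3.567e-05 m.
Working in SI base units: W = 129.8 N, H = 1.981e+09 Pa, K = 2.130e-06.
Limit volume V_lim = h_lim·A = 3.567e-05 · 1.133e-06 = 4.041e-11 m³.
Life L = V_lim·H/(K·W) = 4.041e-11 · 1.981e+09 / (2.130e-06 · 129.8) = 289.5 m.

value=289.5 m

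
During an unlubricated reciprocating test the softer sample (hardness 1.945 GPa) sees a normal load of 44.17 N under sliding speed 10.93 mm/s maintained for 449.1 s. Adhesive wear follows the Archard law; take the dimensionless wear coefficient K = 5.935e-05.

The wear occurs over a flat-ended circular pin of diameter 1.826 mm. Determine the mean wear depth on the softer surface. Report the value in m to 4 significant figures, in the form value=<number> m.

value=2.526e-06 m

Each operation carries exact precision — displayed values are rounded, and one last rounding to four significant digits.
Convert: Sliding speed v = 10.93 mm/s = 0.01093 m/s. Path length L = v·t = 0.01093 m/s × 449.1 s = 4.909 m.
Convert: Hardness H = 1.945 GPa = 1.945e+09 Pa.
Convert: Pin diameter d = 1.826 mm = 0.001826 m. Contact area A = π·d²/4 = π·(0.001826 m)²/4 = 2.619e-06 m².
In SI base units: W = 44.17 N, H = 1.945e+09 Pa, K = 5.935e-05.
Archard volume V = K·W·L/H = 5.935e-05 · 44.17 · 4.909 / 1.945e+09 = 6.616e-12 m³.
Depth of wear h = V/A = 6.616e-12 / 2.619e-06 = 2.526e-06 m.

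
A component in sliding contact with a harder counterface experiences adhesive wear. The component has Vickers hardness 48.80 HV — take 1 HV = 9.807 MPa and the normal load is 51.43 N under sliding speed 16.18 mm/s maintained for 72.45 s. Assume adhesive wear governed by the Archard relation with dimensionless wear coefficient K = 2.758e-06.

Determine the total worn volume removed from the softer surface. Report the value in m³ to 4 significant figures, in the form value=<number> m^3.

Intermediates are displayed rounded — the algebra maintains full precision — a lone final rounding to four significant digits.
Sliding speed v = 16.18 mm/s = 0.01618 m/s. Distance covered L = v·t = 0.01618 m/s × 72.45 s = 1.172 m.
Hardness H = 48.80 HV × 9.807 MPa/HV = 478.6 MPa = 4.786e+08 Pa.
As SI base values: W = 51.43 N, H = 4.786e+08 Pa, K = 2.758e-06.
Archard relation: V = K·W·L/H = 2.758e-06 · 51.43 · 1.172 / 4.786e+08 = 3.474e-13 m³.

value=3.474e-13 m^3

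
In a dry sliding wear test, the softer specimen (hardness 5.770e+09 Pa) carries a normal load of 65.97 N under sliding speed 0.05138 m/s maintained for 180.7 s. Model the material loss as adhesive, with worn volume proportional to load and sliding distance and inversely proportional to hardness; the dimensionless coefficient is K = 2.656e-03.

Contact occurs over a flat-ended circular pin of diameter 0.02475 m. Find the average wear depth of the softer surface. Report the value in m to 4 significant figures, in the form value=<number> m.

The intermediates are printed rounded; all working math maintains full precision; a lone final rounding: four significant digits.
Distance covered L = v·t = 0.05138 m/s × 180.7 s = 9.284 m.
Contact area A = π·d²/4 = π·(0.02475 m)²/4 = 4.811e-04 m².
SI base units throughout: W = 65.97 N, H = 5.770e+09 Pa, K = 2.656e-03.
Worn volume V = K·W·L/H = 2.656e-03 · 65.97 · 9.284 / 5.770e+09 = 2.819e-10 m³.
Mean depth h = V/A = 2.819e-10 / 4.811e-04 = 5.860e-07 m.

value=5.860e-07 m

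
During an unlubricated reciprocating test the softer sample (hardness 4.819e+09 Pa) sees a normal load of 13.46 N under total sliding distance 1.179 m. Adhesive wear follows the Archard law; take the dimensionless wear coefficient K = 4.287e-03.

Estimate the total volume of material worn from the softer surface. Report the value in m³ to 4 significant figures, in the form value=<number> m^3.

All arithmetic holds full precision. Intermediates appear rounded, and a single final rounding to 4 significant figures.
As SI base values: W = 13.46 N, H = 4.819e+09 Pa, K = 4.287e-03.
Archard relation: V = K·W·L/H = 4.287e-03 · 13.46 · 1.179 / 4.819e+09 = 1.412e-11 m³.

value=1.412e-11 m^3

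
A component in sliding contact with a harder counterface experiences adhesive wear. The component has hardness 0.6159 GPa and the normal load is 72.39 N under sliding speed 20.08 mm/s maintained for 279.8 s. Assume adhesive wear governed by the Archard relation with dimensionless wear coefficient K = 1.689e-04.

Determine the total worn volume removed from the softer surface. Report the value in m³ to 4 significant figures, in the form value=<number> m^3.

Intermediates are shown rounded; each operation carries full precision; a lone final rounding, at four significant figures.
Sliding speed v = 20.08 mm/s = 0.02008 m/s. The distance L = v·t = 0.02008 m/s × 279.8 s = 5.618 m.
Hardness H = 0.6159 GPa = 6.159e+08 Pa.
Expressed in SI base units: W = 72.39 N, H = 6.159e+08 Pa, K = 1.689e-04.
Apply Archard: V = K·W·L/H = 1.689e-04 · 72.39 · 5.618 / 6.159e+08 = 1.115e-10 m³.

value=1.115e-10 m^3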